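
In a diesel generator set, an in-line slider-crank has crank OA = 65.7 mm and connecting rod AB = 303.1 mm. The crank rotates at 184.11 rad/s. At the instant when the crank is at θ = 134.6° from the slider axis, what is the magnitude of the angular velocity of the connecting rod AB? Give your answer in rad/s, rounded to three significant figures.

ω = 184.1 rad/s
The rod makes angle φ with the slider axis where L sinφ = r sinθ; differentiating, L cosφ·φ̇ = r ω cosθ.
L cosφ = √(L² − r² sin²θ) = 0.29947 m.
|ω_rod| = r ω |cosθ| / √(L² − r² sin²θ) = 0.0657·184.1·0.70215/0.29947 = 28.361 rad/s.

28.4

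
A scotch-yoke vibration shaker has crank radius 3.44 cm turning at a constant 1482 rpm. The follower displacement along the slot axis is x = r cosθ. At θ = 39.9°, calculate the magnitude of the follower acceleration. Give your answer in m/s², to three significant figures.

ω = 155.2 rad/s (from 1482 rpm).
x = r cosθ ⇒ ẍ = −rω² cosθ (ω constant).
|a| = rω²|cosθ| = 0.0344·(155.2)²·|cos 39.9°| = 635.62 m/s².

636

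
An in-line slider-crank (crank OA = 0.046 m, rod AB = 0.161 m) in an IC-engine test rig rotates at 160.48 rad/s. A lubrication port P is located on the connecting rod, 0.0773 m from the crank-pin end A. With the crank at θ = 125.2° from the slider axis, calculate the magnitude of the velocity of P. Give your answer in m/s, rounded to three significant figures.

ω = 160.5 rad/s.  Crank-pin speed |V_A| = rω = 7.3821 m/s, perpendicular to OA.
Rod angle: sinφ = −(r/L) sinθ ⇒ φ = -13.501°; ω_rod = −rω cosθ/√(L²−r²sin²θ) = +27.181 rad/s.
V_P = V_A + ω_rod × AP, with AP = 0.0773 m along the rod.
Components: V_Px = −rω sinθ − a·ω_rod·sinφ = -5.5417 m/s;  V_Py = rω cosθ + a·ω_rod·cosφ = -2.2122 m/s.
|V_P| = √(V_Px² + V_Py²) = 5.9669 m/s.

5.97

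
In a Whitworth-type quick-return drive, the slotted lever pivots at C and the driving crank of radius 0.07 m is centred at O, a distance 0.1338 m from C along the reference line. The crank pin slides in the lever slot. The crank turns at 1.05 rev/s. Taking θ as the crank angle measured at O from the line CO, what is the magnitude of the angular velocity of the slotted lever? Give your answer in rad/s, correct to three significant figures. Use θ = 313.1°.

2.09

ω = 6.597 rad/s (from 1.05 rev/s).
Crank pin A relative to C: A = (d + r cosθ, r sinθ); lever angle φ = atan2(r sinθ, d + r cosθ).
Differentiating tanφ: φ̇ = rω(d cosθ + r)/(d² + r² + 2dr cosθ).
d² + r² + 2dr cosθ = |CA|² = 0.0356015 m²;  d cosθ + r = +0.16142 m.
|ω_lever| = |0.07·6.597·+0.16142| / 0.0356015 = 2.0939 rad/s.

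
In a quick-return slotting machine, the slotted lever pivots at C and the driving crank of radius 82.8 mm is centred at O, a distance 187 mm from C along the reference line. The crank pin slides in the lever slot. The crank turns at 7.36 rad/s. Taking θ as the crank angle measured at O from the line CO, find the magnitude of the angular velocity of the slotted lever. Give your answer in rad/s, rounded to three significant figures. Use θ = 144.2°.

2.51

ω = 7.36 rad/s
Crank pin A relative to C: A = (d + r cosθ, r sinθ); lever angle φ = atan2(r sinθ, d + r cosθ).
Differentiating tanφ: φ̇ = rω(d cosθ + r)/(d² + r² + 2dr cosθ).
d² + r² + 2dr cosθ = |CA|² = 0.0167085 m²;  d cosθ + r = -0.068869 m.
|ω_lever| = |0.0828·7.36·-0.068869| / 0.0167085 = 2.5119 rad/s.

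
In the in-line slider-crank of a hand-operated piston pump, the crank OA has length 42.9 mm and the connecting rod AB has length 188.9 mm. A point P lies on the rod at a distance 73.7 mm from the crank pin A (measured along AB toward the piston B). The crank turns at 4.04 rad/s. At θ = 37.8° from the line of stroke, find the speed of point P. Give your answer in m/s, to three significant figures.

ω = 4.04 rad/s.  Crank-pin speed |V_A| = rω = 0.17332 m/s, perpendicular to OA.
Rod angle: sinφ = −(r/L) sinθ ⇒ φ = -8.001°; ω_rod = −rω cosθ/√(L²−r²sin²θ) = -0.7321 rad/s.
V_P = V_A + ω_rod × AP, with AP = 0.0737 m along the rod.
Components: V_Px = −rω sinθ − a·ω_rod·sinφ = -0.11374 m/s;  V_Py = rω cosθ + a·ω_rod·cosφ = +0.083516 m/s.
|V_P| = √(V_Px² + V_Py²) = 0.14111 m/s.

0.141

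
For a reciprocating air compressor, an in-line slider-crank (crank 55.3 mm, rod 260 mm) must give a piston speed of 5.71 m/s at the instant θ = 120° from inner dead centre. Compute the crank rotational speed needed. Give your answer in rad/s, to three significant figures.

For an in-line slider-crank, |v_piston| = rω|sinθ|·[1 + r cosθ/√(L² − r² sin²θ)].
With r = 0.0553 m, L = 0.26 m, θ = 120°: the bracketed kinematic factor |dx/dθ| = 0.042709 m.
ω = v/|dx/dθ| = 5.71/0.042709 = 133.69 rad/s.

134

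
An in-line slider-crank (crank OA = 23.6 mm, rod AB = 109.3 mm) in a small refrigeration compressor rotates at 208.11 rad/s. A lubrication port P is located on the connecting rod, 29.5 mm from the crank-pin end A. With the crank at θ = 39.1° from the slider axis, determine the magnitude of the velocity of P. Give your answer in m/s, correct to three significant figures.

ω = 208.1 rad/s.  Crank-pin speed |V_A| = rω = 4.9114 m/s, perpendicular to OA.
Rod angle: sinφ = −(r/L) sinθ ⇒ φ = -7.827°; ω_rod = −rω cosθ/√(L²−r²sin²θ) = -35.2 rad/s.
V_P = V_A + ω_rod × AP, with AP = 0.0295 m along the rod.
Components: V_Px = −rω sinθ − a·ω_rod·sinφ = -3.2389 m/s;  V_Py = rω cosθ + a·ω_rod·cosφ = +2.7828 m/s.
|V_P| = √(V_Px² + V_Py²) = 4.2702 m/s.

4.27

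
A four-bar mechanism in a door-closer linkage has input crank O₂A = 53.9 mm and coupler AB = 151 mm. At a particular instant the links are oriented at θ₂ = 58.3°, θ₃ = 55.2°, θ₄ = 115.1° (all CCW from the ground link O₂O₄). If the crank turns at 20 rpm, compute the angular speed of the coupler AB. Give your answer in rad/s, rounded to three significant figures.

ω₂ = 2.094 rad/s (from 20 rpm).
Differentiating the loop-closure r₂e^{iθ₂}+r₃e^{iθ₃}=r₁+r₄e^{iθ₄} gives r₂ω₂e^{iθ₂}+r₃ω₃e^{iθ₃}=r₄ω₄e^{iθ₄}.
Eliminating the other unknown: ω₃ = r₂ω₂ sin(θ₄−θ₂) / [r₃ sin(θ₃−θ₄)].
Numerator sine = +0.83676; denominator sine = -0.86515.
Result = 0.0539·2.094·(+0.83676) / (0.151·(-0.86515)) = -0.72307 rad/s; magnitude 0.72307 rad/s.

0.723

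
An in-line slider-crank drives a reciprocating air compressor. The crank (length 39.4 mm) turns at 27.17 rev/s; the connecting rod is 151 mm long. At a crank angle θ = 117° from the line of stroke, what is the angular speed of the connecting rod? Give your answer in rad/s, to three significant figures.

20.8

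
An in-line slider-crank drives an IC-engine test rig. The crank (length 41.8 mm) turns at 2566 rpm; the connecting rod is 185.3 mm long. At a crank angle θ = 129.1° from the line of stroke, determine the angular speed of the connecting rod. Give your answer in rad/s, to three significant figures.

38.8

ω = 268.7 rad/s (converted from 2566 rpm).
The rod makes angle φ with the slider axis where L sinφ = r sinθ; differentiating, L cosφ·φ̇ = r ω cosθ.
L cosφ = √(L² − r² sin²θ) = 0.18244 m.
|ω_rod| = r ω |cosθ| / √(L² − r² sin²θ) = 0.0418·268.7·0.63068/0.18244 = 38.829 rad/s.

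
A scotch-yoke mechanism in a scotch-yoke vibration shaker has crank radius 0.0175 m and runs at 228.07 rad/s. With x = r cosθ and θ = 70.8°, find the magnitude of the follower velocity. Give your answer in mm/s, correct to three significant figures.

ω = 228.1 rad/s
x = r cosθ ⇒ ẋ = −rω sinθ.
|v| = rω|sinθ| = 0.0175·228.1·|sin 70.8°| = 3.7692 m/s = 3769.2 mm/s.

3770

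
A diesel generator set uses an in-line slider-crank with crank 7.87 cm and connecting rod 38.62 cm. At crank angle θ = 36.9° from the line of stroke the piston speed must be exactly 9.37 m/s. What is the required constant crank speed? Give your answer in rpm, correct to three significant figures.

For an in-line slider-crank, |v_piston| = rω|sinθ|·[1 + r cosθ/√(L² − r² sin²θ)].
With r = 0.0787 m, L = 0.3862 m, θ = 36.9°: the bracketed kinematic factor |dx/dθ| = 0.055012 m.
ω = v/|dx/dθ| = 9.37/0.055012 = 170.33 rad/s.
N = 60ω/(2π) = 1626.5 rpm.

1630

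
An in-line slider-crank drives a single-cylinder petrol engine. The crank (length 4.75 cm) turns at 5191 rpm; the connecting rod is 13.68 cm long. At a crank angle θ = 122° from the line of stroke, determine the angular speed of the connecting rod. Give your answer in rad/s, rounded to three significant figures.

105

ω = 543.6 rad/s (converted from 5191 rpm).
The rod makes angle φ with the slider axis where L sinφ = r sinθ; differentiating, L cosφ·φ̇ = r ω cosθ.
L cosφ = √(L² − r² sin²θ) = 0.13073 m.
|ω_rod| = r ω |cosθ| / √(L² − r² sin²θ) = 0.0475·543.6·0.52992/0.13073 = 104.66 rad/s.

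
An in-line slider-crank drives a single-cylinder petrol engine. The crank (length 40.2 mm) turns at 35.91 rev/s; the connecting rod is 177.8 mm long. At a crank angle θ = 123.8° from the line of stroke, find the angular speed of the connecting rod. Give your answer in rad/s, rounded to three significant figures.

28.9

ω = 225.6 rad/s (converted from 35.91 rev/s).
The rod makes angle φ with the slider axis where L sinφ = r sinθ; differentiating, L cosφ·φ̇ = r ω cosθ.
L cosφ = √(L² − r² sin²θ) = 0.17463 m.
|ω_rod| = r ω |cosθ| / √(L² − r² sin²θ) = 0.0402·225.6·0.55630/0.17463 = 28.893 rad/s.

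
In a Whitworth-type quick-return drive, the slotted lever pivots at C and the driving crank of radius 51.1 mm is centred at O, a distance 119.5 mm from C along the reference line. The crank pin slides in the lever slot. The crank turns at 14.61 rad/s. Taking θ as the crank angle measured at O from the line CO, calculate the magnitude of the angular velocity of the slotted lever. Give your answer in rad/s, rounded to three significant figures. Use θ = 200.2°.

ω = 14.61 rad/s
Crank pin A relative to C: A = (d + r cosθ, r sinθ); lever angle φ = atan2(r sinθ, d + r cosθ).
Differentiating tanφ: φ̇ = rω(d cosθ + r)/(d² + r² + 2dr cosθ).
d² + r² + 2dr cosθ = |CA|² = 0.00542974 m²;  d cosθ + r = -0.06105 m.
|ω_lever| = |0.0511·14.61·-0.06105| / 0.00542974 = 8.3942 rad/s.

8.39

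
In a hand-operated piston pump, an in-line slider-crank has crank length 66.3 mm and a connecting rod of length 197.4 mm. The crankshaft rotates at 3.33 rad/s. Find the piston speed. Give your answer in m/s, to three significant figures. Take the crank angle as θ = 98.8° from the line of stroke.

0.206

ω = 3.33 rad/s
For an in-line slider-crank, x = r cosθ + √(L² − r² sin²θ), so v = −rω sinθ·[1 + r cosθ/√(L² − r² sin²θ)].
With r = 0.0663 m, L = 0.1974 m, θ = 98.8°: √(L² − r² sin²θ) = 0.18621 m.
v = −0.0663·3.33·0.98823·[1 + 0.0663·-0.15299/0.18621] = -0.2063 m/s.
|v| = 0.2063 m/s.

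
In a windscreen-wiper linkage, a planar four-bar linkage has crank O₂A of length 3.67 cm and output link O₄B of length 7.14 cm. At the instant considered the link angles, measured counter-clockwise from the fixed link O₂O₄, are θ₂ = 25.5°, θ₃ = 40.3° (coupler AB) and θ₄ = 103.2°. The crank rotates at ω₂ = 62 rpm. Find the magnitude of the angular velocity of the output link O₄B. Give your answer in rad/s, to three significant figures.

ω₂ = 6.493 rad/s (from 62 rpm).
Differentiating the loop-closure r₂e^{iθ₂}+r₃e^{iθ₃}=r₁+r₄e^{iθ₄} gives r₂ω₂e^{iθ₂}+r₃ω₃e^{iθ₃}=r₄ω₄e^{iθ₄}.
Eliminating the other unknown: ω₄ = r₂ω₂ sin(θ₂−θ₃) / [r₄ sin(θ₄−θ₃)].
Numerator sine = -0.25545; denominator sine = +0.89021.
Result = 0.0367·6.493·(-0.25545) / (0.0714·(+0.89021)) = -0.95762 rad/s; magnitude 0.95762 rad/s.

0.958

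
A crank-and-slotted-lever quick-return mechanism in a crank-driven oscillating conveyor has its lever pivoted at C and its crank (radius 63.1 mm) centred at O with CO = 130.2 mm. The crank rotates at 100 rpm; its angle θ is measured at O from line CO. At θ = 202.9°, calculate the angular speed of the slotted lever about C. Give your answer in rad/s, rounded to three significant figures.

ω = 10.47 rad/s (from 100 rpm).
Crank pin A relative to C: A = (d + r cosθ, r sinθ); lever angle φ = atan2(r sinθ, d + r cosθ).
Differentiating tanφ: φ̇ = rω(d cosθ + r)/(d² + r² + 2dr cosθ).
d² + r² + 2dr cosθ = |CA|² = 0.00579743 m²;  d cosθ + r = -0.056838 m.
|ω_lever| = |0.0631·10.47·-0.056838| / 0.00579743 = 6.4783 rad/s.

6.48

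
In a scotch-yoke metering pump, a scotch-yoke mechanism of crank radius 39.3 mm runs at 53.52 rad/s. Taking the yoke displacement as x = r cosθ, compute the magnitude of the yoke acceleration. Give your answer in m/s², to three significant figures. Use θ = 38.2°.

ω = 53.52 rad/s
x = r cosθ ⇒ ẍ = −rω² cosθ (ω constant).
|a| = rω²|cosθ| = 0.0393·(53.52)²·|cos 38.2°| = 88.464 m/s².

88.5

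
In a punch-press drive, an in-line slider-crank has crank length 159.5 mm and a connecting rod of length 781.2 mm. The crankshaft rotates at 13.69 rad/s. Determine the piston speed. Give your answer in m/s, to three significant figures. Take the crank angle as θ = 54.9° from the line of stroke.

2.00

ω = 13.69 rad/s
For an in-line slider-crank, x = r cosθ + √(L² − r² sin²θ), so v = −rω sinθ·[1 + r cosθ/√(L² − r² sin²θ)].
With r = 0.1595 m, L = 0.7812 m, θ = 54.9°: √(L² − r² sin²θ) = 0.77022 m.
v = −0.1595·13.69·0.81815·[1 + 0.1595·0.57501/0.77022] = -1.9992 m/s.
|v| = 1.9992 m/s.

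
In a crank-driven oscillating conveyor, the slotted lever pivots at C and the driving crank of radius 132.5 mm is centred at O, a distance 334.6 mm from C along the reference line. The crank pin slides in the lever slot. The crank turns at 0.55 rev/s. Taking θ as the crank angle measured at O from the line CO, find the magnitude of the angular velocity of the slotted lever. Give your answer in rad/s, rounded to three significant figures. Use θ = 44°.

ω = 3.456 rad/s (from 0.55 rev/s).
Crank pin A relative to C: A = (d + r cosθ, r sinθ); lever angle φ = atan2(r sinθ, d + r cosθ).
Differentiating tanφ: φ̇ = rω(d cosθ + r)/(d² + r² + 2dr cosθ).
d² + r² + 2dr cosθ = |CA|² = 0.193297 m²;  d cosθ + r = +0.37319 m.
|ω_lever| = |0.1325·3.456·+0.37319| / 0.193297 = 0.88403 rad/s.

0.884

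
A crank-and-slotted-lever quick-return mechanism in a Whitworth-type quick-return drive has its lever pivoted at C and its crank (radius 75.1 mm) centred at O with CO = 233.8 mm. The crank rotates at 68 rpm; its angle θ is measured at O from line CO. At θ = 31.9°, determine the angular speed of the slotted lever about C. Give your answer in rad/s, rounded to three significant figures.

ω = 7.121 rad/s (from 68 rpm).
Crank pin A relative to C: A = (d + r cosθ, r sinθ); lever angle φ = atan2(r sinθ, d + r cosθ).
Differentiating tanφ: φ̇ = rω(d cosθ + r)/(d² + r² + 2dr cosθ).
d² + r² + 2dr cosθ = |CA|² = 0.0901156 m²;  d cosθ + r = +0.27359 m.
|ω_lever| = |0.0751·7.121·+0.27359| / 0.0901156 = 1.6236 rad/s.

1.62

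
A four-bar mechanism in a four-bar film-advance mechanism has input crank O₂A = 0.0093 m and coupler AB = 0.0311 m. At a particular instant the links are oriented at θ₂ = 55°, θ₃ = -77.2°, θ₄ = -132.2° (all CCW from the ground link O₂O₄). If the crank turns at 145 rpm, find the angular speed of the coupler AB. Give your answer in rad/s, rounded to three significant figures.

0.695

ω₂ = 15.18 rad/s (from 145 rpm).
Differentiating the loop-closure r₂e^{iθ₂}+r₃e^{iθ₃}=r₁+r₄e^{iθ₄} gives r₂ω₂e^{iθ₂}+r₃ω₃e^{iθ₃}=r₄ω₄e^{iθ₄}.
Eliminating the other unknown: ω₃ = r₂ω₂ sin(θ₄−θ₂) / [r₃ sin(θ₃−θ₄)].
Numerator sine = +0.12533; denominator sine = +0.81915.
Result = 0.0093·15.18·(+0.12533) / (0.0311·(+0.81915)) = +0.69474 rad/s; magnitude 0.69474 rad/s.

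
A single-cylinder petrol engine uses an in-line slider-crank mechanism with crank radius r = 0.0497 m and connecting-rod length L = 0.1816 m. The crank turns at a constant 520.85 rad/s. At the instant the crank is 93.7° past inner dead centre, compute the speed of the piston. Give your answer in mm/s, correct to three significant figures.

25400

ω = 520.9 rad/s
For an in-line slider-crank, x = r cosθ + √(L² − r² sin²θ), so v = −rω sinθ·[1 + r cosθ/√(L² − r² sin²θ)].
With r = 0.0497 m, L = 0.1816 m, θ = 93.7°: √(L² − r² sin²θ) = 0.1747 m.
v = −0.0497·520.9·0.99792·[1 + 0.0497·-0.06453/0.1747] = -25.358 m/s.
|v| = 25.358 m/s = 25358 mm/s.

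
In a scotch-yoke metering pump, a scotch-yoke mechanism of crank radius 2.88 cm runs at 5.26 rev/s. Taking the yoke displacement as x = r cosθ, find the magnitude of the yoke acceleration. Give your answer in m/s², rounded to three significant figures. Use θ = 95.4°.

ω = 33.05 rad/s (from 5.26 rev/s).
x = r cosθ ⇒ ẍ = −rω² cosθ (ω constant).
|a| = rω²|cosθ| = 0.0288·(33.05)²·|cos 95.4°| = 2.9604 m/s².

2.96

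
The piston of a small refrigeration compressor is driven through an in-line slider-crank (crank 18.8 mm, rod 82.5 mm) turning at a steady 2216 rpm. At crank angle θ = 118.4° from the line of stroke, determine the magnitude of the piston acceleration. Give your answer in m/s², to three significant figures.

608

ω = 2π·2216/60 = 232.1 rad/s
x(θ) = r cosθ + √(L² − r² sin²θ); with ω constant, a = ω²·d²x/dθ².
d²x/dθ² = −r cosθ − r²(cos2θ)/√u − r⁴ sin²2θ/(4u^{3/2}),  u = L² − r² sin²θ = 0.00653276 m².
Substituting r = 0.0188 m, L = 0.0825 m, θ = 118.4°: d²x/dθ² = +0.011295 m.
a = ω²·d²x/dθ² = (232.1)²·(+0.011295) = +608.24 m/s²;  |a| = 608.24 m/s².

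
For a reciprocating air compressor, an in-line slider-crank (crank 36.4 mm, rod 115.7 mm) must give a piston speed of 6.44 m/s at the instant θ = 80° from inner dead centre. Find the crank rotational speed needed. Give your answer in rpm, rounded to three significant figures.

1620

For an in-line slider-crank, |v_piston| = rω|sinθ|·[1 + r cosθ/√(L² − r² sin²θ)].
With r = 0.0364 m, L = 0.1157 m, θ = 80°: the bracketed kinematic factor |dx/dθ| = 0.037907 m.
ω = v/|dx/dθ| = 6.44/0.037907 = 169.89 rad/s.
N = 60ω/(2π) = 1622.3 rpm.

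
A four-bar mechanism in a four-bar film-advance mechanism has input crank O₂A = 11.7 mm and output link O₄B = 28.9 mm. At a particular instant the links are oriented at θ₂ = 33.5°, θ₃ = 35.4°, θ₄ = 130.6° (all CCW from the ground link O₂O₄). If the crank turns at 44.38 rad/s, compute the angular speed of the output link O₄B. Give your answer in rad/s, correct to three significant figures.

0.598

ω₂ = 44.38 rad/s
Differentiating the loop-closure r₂e^{iθ₂}+r₃e^{iθ₃}=r₁+r₄e^{iθ₄} gives r₂ω₂e^{iθ₂}+r₃ω₃e^{iθ₃}=r₄ω₄e^{iθ₄}.
Eliminating the other unknown: ω₄ = r₂ω₂ sin(θ₂−θ₃) / [r₄ sin(θ₄−θ₃)].
Numerator sine = -0.03316; denominator sine = +0.99588.
Result = 0.0117·44.38·(-0.03316) / (0.0289·(+0.99588)) = -0.59816 rad/s; magnitude 0.59816 rad/s.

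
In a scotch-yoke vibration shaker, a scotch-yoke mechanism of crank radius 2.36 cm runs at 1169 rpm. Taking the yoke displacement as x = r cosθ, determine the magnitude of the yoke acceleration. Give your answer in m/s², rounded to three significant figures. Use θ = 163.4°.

339

ω = 122.4 rad/s (from 1169 rpm).
x = r cosθ ⇒ ẍ = −rω² cosθ (ω constant).
|a| = rω²|cosθ| = 0.0236·(122.4)²·|cos 163.4°| = 338.93 m/s².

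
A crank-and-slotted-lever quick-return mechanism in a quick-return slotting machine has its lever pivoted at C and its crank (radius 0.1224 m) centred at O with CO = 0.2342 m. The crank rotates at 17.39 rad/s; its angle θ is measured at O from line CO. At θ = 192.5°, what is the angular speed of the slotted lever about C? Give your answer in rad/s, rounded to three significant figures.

ω = 17.39 rad/s
Crank pin A relative to C: A = (d + r cosθ, r sinθ); lever angle φ = atan2(r sinθ, d + r cosθ).
Differentiating tanφ: φ̇ = rω(d cosθ + r)/(d² + r² + 2dr cosθ).
d² + r² + 2dr cosθ = |CA|² = 0.0138582 m²;  d cosθ + r = -0.10625 m.
|ω_lever| = |0.1224·17.39·-0.10625| / 0.0138582 = 16.319 rad/s.

16.3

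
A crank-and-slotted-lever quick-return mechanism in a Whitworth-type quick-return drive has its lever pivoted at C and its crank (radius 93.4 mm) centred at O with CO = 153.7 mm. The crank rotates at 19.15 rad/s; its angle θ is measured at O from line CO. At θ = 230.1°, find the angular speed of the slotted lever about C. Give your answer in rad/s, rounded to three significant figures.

0.666

ω = 19.15 rad/s
Crank pin A relative to C: A = (d + r cosθ, r sinθ); lever angle φ = atan2(r sinθ, d + r cosθ).
Differentiating tanφ: φ̇ = rω(d cosθ + r)/(d² + r² + 2dr cosθ).
d² + r² + 2dr cosθ = |CA|² = 0.0139305 m²;  d cosθ + r = -0.0051908 m.
|ω_lever| = |0.0934·19.15·-0.0051908| / 0.0139305 = 0.66648 rad/s.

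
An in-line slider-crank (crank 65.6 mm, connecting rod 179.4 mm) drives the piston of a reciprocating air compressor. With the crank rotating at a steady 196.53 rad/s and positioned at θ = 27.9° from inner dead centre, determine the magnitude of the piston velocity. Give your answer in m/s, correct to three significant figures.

8.01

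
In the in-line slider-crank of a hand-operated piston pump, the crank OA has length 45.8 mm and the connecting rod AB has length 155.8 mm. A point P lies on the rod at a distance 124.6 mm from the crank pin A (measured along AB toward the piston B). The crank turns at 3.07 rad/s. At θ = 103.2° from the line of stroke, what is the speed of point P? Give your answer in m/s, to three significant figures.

ω = 3.07 rad/s.  Crank-pin speed |V_A| = rω = 0.14061 m/s, perpendicular to OA.
Rod angle: sinφ = −(r/L) sinθ ⇒ φ = -16.631°; ω_rod = −rω cosθ/√(L²−r²sin²θ) = +0.21508 rad/s.
V_P = V_A + ω_rod × AP, with AP = 0.1246 m along the rod.
Components: V_Px = −rω sinθ − a·ω_rod·sinφ = -0.12922 m/s;  V_Py = rω cosθ + a·ω_rod·cosφ = -0.0064297 m/s.
|V_P| = √(V_Px² + V_Py²) = 0.12938 m/s.

0.129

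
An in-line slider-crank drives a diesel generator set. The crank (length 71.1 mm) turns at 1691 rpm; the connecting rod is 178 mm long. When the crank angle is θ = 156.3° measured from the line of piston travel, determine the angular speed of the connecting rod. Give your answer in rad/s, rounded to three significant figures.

ω = 177.1 rad/s (converted from 1691 rpm).
The rod makes angle φ with the slider axis where L sinφ = r sinθ; differentiating, L cosφ·φ̇ = r ω cosθ.
L cosφ = √(L² − r² sin²θ) = 0.17569 m.
|ω_rod| = r ω |cosθ| / √(L² − r² sin²θ) = 0.0711·177.1·0.91566/0.17569 = 65.619 rad/s.

65.6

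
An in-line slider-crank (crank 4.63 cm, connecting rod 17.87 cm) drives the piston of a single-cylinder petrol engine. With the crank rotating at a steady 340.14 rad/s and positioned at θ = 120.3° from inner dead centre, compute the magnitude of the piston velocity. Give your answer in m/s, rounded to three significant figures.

ω = 340.1 rad/s
For an in-line slider-crank, x = r cosθ + √(L² − r² sin²θ), so v = −rω sinθ·[1 + r cosθ/√(L² − r² sin²θ)].
With r = 0.0463 m, L = 0.1787 m, θ = 120.3°: √(L² − r² sin²θ) = 0.17417 m.
v = −0.0463·340.1·0.86340·[1 + 0.0463·-0.50453/0.17417] = -11.774 m/s.
|v| = 11.774 m/s.

11.8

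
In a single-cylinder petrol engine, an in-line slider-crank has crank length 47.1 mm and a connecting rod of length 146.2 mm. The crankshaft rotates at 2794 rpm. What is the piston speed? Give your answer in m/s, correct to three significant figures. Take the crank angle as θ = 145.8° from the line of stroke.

ω = 2π·2794/60 = 292.6 rad/s
For an in-line slider-crank, x = r cosθ + √(L² − r² sin²θ), so v = −rω sinθ·[1 + r cosθ/√(L² − r² sin²θ)].
With r = 0.0471 m, L = 0.1462 m, θ = 145.8°: √(L² − r² sin²θ) = 0.14378 m.
v = −0.0471·292.6·0.56208·[1 + 0.0471·-0.82708/0.14378] = -5.6473 m/s.
|v| = 5.6473 m/s.

5.65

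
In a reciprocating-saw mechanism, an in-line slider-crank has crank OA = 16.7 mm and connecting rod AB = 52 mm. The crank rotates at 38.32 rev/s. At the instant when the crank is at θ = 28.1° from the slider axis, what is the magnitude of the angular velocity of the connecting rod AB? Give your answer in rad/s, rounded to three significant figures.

69.0

ω = 240.8 rad/s (converted from 38.32 rev/s).
The rod makes angle φ with the slider axis where L sinφ = r sinθ; differentiating, L cosφ·φ̇ = r ω cosθ.
L cosφ = √(L² − r² sin²θ) = 0.051402 m.
|ω_rod| = r ω |cosθ| / √(L² − r² sin²θ) = 0.0167·240.8·0.88213/0.051402 = 69.004 rad/s.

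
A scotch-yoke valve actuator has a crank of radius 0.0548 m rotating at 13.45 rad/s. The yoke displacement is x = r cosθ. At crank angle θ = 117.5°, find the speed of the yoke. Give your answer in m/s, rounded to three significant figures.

ω = 13.45 rad/s
x = r cosθ ⇒ ẋ = −rω sinθ.
|v| = rω|sinθ| = 0.0548·13.45·|sin 117.5°| = 0.65378 m/s.

0.654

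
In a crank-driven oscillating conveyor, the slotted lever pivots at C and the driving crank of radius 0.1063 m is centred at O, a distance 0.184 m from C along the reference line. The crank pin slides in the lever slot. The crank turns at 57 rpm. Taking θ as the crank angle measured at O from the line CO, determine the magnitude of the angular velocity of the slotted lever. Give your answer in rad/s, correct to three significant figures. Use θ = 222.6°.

ω = 5.969 rad/s (from 57 rpm).
Crank pin A relative to C: A = (d + r cosθ, r sinθ); lever angle φ = atan2(r sinθ, d + r cosθ).
Differentiating tanφ: φ̇ = rω(d cosθ + r)/(d² + r² + 2dr cosθ).
d² + r² + 2dr cosθ = |CA|² = 0.0163607 m²;  d cosθ + r = -0.029142 m.
|ω_lever| = |0.1063·5.969·-0.029142| / 0.0163607 = 1.1302 rad/s.

1.13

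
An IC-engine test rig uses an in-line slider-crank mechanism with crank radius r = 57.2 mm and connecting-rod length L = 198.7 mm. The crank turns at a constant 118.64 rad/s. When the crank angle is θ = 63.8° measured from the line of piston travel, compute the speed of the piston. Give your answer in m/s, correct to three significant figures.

ω = 118.6 rad/s
For an in-line slider-crank, x = r cosθ + √(L² − r² sin²θ), so v = −rω sinθ·[1 + r cosθ/√(L² − r² sin²θ)].
With r = 0.0572 m, L = 0.1987 m, θ = 63.8°: √(L² − r² sin²θ) = 0.19196 m.
v = −0.0572·118.6·0.89726·[1 + 0.0572·0.44151/0.19196] = -6.8901 m/s.
|v| = 6.8901 m/s.

6.89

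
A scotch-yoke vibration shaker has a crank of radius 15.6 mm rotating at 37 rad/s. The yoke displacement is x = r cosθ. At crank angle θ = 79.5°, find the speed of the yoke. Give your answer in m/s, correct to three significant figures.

ω = 37 rad/s
x = r cosθ ⇒ ẋ = −rω sinθ.
|v| = rω|sinθ| = 0.0156·37·|sin 79.5°| = 0.56753 m/s.

0.568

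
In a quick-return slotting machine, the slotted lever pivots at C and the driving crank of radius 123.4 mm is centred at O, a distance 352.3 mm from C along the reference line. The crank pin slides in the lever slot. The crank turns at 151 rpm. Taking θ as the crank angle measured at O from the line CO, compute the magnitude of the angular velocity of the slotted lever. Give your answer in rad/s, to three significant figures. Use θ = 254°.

0.445

ω = 15.81 rad/s (from 151 rpm).
Crank pin A relative to C: A = (d + r cosθ, r sinθ); lever angle φ = atan2(r sinθ, d + r cosθ).
Differentiating tanφ: φ̇ = rω(d cosθ + r)/(d² + r² + 2dr cosθ).
d² + r² + 2dr cosθ = |CA|² = 0.115377 m²;  d cosθ + r = +0.026293 m.
|ω_lever| = |0.1234·15.81·+0.026293| / 0.115377 = 0.44467 rad/s.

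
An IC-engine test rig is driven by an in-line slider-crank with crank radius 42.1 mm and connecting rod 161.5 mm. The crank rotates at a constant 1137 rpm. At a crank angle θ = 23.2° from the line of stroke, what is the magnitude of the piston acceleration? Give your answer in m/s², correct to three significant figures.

ω = 2π·1137/60 = 119.1 rad/s
x(θ) = r cosθ + √(L² − r² sin²θ); with ω constant, a = ω²·d²x/dθ².
d²x/dθ² = −r cosθ − r²(cos2θ)/√u − r⁴ sin²2θ/(4u^{3/2}),  u = L² − r² sin²θ = 0.0258072 m².
Substituting r = 0.0421 m, L = 0.1615 m, θ = 23.2°: d²x/dθ² = -0.046404 m.
a = ω²·d²x/dθ² = (119.1)²·(-0.046404) = -657.85 m/s²;  |a| = 657.85 m/s².

658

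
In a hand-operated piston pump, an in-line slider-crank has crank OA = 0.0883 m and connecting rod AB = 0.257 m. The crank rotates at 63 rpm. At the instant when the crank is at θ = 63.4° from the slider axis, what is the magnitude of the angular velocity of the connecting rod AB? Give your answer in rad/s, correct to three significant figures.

1.07

ω = 6.597 rad/s (converted from 63 rpm).
The rod makes angle φ with the slider axis where L sinφ = r sinθ; differentiating, L cosφ·φ̇ = r ω cosθ.
L cosφ = √(L² − r² sin²θ) = 0.24457 m.
|ω_rod| = r ω |cosθ| / √(L² − r² sin²θ) = 0.0883·6.597·0.44776/0.24457 = 1.0665 rad/s.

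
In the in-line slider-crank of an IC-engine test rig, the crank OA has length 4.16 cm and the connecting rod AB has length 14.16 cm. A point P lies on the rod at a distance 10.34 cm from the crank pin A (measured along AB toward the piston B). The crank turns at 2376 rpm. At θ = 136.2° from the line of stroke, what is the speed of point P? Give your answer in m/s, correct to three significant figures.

6.36

ω = 248.8 rad/s.  Crank-pin speed |V_A| = rω = 10.351 m/s, perpendicular to OA.
Rod angle: sinφ = −(r/L) sinθ ⇒ φ = -11.732°; ω_rod = −rω cosθ/√(L²−r²sin²θ) = +53.885 rad/s.
V_P = V_A + ω_rod × AP, with AP = 0.1034 m along the rod.
Components: V_Px = −rω sinθ − a·ω_rod·sinφ = -6.0312 m/s;  V_Py = rω cosθ + a·ω_rod·cosφ = -2.0154 m/s.
|V_P| = √(V_Px² + V_Py²) = 6.359 m/s.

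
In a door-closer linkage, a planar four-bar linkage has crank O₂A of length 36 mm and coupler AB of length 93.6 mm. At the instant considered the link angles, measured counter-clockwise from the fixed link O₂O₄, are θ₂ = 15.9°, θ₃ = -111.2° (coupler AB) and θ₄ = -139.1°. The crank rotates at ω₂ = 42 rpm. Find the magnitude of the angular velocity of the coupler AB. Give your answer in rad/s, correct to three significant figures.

1.53

ω₂ = 4.398 rad/s (from 42 rpm).
Differentiating the loop-closure r₂e^{iθ₂}+r₃e^{iθ₃}=r₁+r₄e^{iθ₄} gives r₂ω₂e^{iθ₂}+r₃ω₃e^{iθ₃}=r₄ω₄e^{iθ₄}.
Eliminating the other unknown: ω₃ = r₂ω₂ sin(θ₄−θ₂) / [r₃ sin(θ₃−θ₄)].
Numerator sine = -0.42262; denominator sine = +0.46793.
Result = 0.036·4.398·(-0.42262) / (0.0936·(+0.46793)) = -1.5278 rad/s; magnitude 1.5278 rad/s.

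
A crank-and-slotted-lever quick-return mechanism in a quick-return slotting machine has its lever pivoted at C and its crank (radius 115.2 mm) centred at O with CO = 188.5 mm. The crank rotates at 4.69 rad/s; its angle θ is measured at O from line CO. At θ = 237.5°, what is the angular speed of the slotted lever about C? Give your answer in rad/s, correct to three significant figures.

0.295

ω = 4.69 rad/s
Crank pin A relative to C: A = (d + r cosθ, r sinθ); lever angle φ = atan2(r sinθ, d + r cosθ).
Differentiating tanφ: φ̇ = rω(d cosθ + r)/(d² + r² + 2dr cosθ).
d² + r² + 2dr cosθ = |CA|² = 0.0254682 m²;  d cosθ + r = +0.013919 m.
|ω_lever| = |0.1152·4.69·+0.013919| / 0.0254682 = 0.29528 rad/s.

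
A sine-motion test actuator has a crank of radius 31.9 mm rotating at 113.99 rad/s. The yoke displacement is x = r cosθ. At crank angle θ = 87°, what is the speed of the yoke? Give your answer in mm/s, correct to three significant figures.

3630

ω = 114 rad/s
x = r cosθ ⇒ ẋ = −rω sinθ.
|v| = rω|sinθ| = 0.0319·114·|sin 87°| = 3.6313 m/s = 3631.3 mm/s.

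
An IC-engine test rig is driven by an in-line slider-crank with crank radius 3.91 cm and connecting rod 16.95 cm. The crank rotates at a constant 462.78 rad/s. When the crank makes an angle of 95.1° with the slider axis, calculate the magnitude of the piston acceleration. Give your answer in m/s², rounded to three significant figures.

2700

ω = 462.8 rad/s
x(θ) = r cosθ + √(L² − r² sin²θ); with ω constant, a = ω²·d²x/dθ².
d²x/dθ² = −r cosθ − r²(cos2θ)/√u − r⁴ sin²2θ/(4u^{3/2}),  u = L² − r² sin²θ = 0.0272135 m².
Substituting r = 0.0391 m, L = 0.1695 m, θ = 95.1°: d²x/dθ² = +0.012593 m.
a = ω²·d²x/dθ² = (462.8)²·(+0.012593) = +2696.9 m/s²;  |a| = 2696.9 m/s².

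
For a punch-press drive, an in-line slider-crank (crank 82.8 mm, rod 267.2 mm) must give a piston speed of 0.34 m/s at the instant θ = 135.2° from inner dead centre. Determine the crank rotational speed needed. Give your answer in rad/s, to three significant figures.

For an in-line slider-crank, |v_piston| = rω|sinθ|·[1 + r cosθ/√(L² − r² sin²θ)].
With r = 0.0828 m, L = 0.2672 m, θ = 135.2°: the bracketed kinematic factor |dx/dθ| = 0.045198 m.
ω = v/|dx/dθ| = 0.34/0.045198 = 7.5225 rad/s.

7.52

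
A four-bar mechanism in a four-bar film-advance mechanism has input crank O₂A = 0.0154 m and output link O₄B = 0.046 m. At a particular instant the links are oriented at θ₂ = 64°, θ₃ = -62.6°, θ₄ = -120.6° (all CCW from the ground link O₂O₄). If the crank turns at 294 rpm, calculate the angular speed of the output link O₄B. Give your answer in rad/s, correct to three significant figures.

9.76

ω₂ = 30.79 rad/s (from 294 rpm).
Differentiating the loop-closure r₂e^{iθ₂}+r₃e^{iθ₃}=r₁+r₄e^{iθ₄} gives r₂ω₂e^{iθ₂}+r₃ω₃e^{iθ₃}=r₄ω₄e^{iθ₄}.
Eliminating the other unknown: ω₄ = r₂ω₂ sin(θ₂−θ₃) / [r₄ sin(θ₄−θ₃)].
Numerator sine = +0.80282; denominator sine = -0.84805.
Result = 0.0154·30.79·(+0.80282) / (0.046·(-0.84805)) = -9.7574 rad/s; magnitude 9.7574 rad/s.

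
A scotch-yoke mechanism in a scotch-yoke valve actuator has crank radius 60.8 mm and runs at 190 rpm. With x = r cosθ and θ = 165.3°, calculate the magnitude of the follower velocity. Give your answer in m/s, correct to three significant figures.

0.307

ω = 19.9 rad/s (from 190 rpm).
x = r cosθ ⇒ ẋ = −rω sinθ.
|v| = rω|sinθ| = 0.0608·19.9·|sin 165.3°| = 0.30698 m/s.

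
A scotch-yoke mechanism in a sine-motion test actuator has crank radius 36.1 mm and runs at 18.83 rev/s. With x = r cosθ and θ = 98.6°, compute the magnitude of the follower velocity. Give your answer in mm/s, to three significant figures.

ω = 118.3 rad/s (from 18.83 rev/s).
x = r cosθ ⇒ ẋ = −rω sinθ.
|v| = rω|sinθ| = 0.0361·118.3·|sin 98.6°| = 4.2231 m/s = 4223.1 mm/s.

4220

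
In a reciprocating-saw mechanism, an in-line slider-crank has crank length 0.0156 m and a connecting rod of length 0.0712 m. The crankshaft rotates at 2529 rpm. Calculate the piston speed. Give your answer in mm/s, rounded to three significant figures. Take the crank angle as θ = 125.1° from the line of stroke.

2950

ω = 2π·2529/60 = 264.8 rad/s
For an in-line slider-crank, x = r cosθ + √(L² − r² sin²θ), so v = −rω sinθ·[1 + r cosθ/√(L² − r² sin²θ)].
With r = 0.0156 m, L = 0.0712 m, θ = 125.1°: √(L² − r² sin²θ) = 0.070047 m.
v = −0.0156·264.8·0.81815·[1 + 0.0156·-0.57501/0.070047] = -2.9473 m/s.
|v| = 2.9473 m/s = 2947.3 mm/s.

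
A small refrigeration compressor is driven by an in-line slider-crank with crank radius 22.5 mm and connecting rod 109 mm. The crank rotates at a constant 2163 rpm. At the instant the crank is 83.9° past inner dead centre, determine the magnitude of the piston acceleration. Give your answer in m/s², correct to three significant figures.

115

ω = 2π·2163/60 = 226.5 rad/s
x(θ) = r cosθ + √(L² − r² sin²θ); with ω constant, a = ω²·d²x/dθ².
d²x/dθ² = −r cosθ − r²(cos2θ)/√u − r⁴ sin²2θ/(4u^{3/2}),  u = L² − r² sin²θ = 0.0113805 m².
Substituting r = 0.0225 m, L = 0.109 m, θ = 83.9°: d²x/dθ² = +0.0022451 m.
a = ω²·d²x/dθ² = (226.5)²·(+0.0022451) = +115.19 m/s²;  |a| = 115.19 m/s².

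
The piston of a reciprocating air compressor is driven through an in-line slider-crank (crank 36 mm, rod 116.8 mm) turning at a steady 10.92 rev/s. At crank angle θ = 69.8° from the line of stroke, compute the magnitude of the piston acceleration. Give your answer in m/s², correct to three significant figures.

17.6

ω = 2π·10.9 = 68.61 rad/s
x(θ) = r cosθ + √(L² − r² sin²θ); with ω constant, a = ω²·d²x/dθ².
d²x/dθ² = −r cosθ − r²(cos2θ)/√u − r⁴ sin²2θ/(4u^{3/2}),  u = L² − r² sin²θ = 0.0125008 m².
Substituting r = 0.036 m, L = 0.1168 m, θ = 69.8°: d²x/dθ² = -0.0037296 m.
a = ω²·d²x/dθ² = (68.61)²·(-0.0037296) = -17.558 m/s²;  |a| = 17.558 m/s².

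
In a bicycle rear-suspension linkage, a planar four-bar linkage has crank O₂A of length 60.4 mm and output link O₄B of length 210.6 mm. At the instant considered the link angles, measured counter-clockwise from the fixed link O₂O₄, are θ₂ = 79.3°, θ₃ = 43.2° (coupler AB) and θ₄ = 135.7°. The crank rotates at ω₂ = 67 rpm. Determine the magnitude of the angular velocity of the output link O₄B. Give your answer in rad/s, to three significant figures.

1.19

ω₂ = 7.016 rad/s (from 67 rpm).
Differentiating the loop-closure r₂e^{iθ₂}+r₃e^{iθ₃}=r₁+r₄e^{iθ₄} gives r₂ω₂e^{iθ₂}+r₃ω₃e^{iθ₃}=r₄ω₄e^{iθ₄}.
Eliminating the other unknown: ω₄ = r₂ω₂ sin(θ₂−θ₃) / [r₄ sin(θ₄−θ₃)].
Numerator sine = +0.58920; denominator sine = +0.99905.
Result = 0.0604·7.016·(+0.58920) / (0.2106·(+0.99905)) = +1.1867 rad/s; magnitude 1.1867 rad/s.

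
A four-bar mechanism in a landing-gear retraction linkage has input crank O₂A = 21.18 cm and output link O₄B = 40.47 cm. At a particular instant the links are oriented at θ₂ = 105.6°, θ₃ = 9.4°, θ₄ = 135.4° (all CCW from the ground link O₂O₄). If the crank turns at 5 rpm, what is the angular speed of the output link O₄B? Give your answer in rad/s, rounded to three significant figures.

ω₂ = 0.5236 rad/s (from 5 rpm).
Differentiating the loop-closure r₂e^{iθ₂}+r₃e^{iθ₃}=r₁+r₄e^{iθ₄} gives r₂ω₂e^{iθ₂}+r₃ω₃e^{iθ₃}=r₄ω₄e^{iθ₄}.
Eliminating the other unknown: ω₄ = r₂ω₂ sin(θ₂−θ₃) / [r₄ sin(θ₄−θ₃)].
Numerator sine = +0.99415; denominator sine = +0.80902.
Result = 0.2118·0.5236·(+0.99415) / (0.4047·(+0.80902)) = +0.33673 rad/s; magnitude 0.33673 rad/s.

0.337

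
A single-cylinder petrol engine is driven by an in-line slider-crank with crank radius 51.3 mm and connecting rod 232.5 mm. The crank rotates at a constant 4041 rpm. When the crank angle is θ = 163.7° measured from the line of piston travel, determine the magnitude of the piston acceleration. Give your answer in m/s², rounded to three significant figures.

7100

ω = 2π·4041/60 = 423.2 rad/s
x(θ) = r cosθ + √(L² − r² sin²θ); with ω constant, a = ω²·d²x/dθ².
d²x/dθ² = −r cosθ − r²(cos2θ)/√u − r⁴ sin²2θ/(4u^{3/2}),  u = L² − r² sin²θ = 0.0538489 m².
Substituting r = 0.0513 m, L = 0.2325 m, θ = 163.7°: d²x/dθ² = +0.039644 m.
a = ω²·d²x/dθ² = (423.2)²·(+0.039644) = +7099.2 m/s²;  |a| = 7099.2 m/s².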